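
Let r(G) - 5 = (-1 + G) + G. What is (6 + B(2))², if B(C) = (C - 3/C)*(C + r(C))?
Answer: 121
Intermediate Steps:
r(G) = 4 + 2*G (r(G) = 5 + ((-1 + G) + G) = 5 + (-1 + 2*G) = 4 + 2*G)
B(C) = (4 + 3*C)*(C - 3/C) (B(C) = (C - 3/C)*(C + (4 + 2*C)) = (C - 3/C)*(4 + 3*C) = (4 + 3*C)*(C - 3/C))
(6 + B(2))² = (6 + (-9 - 12/2 + 3*2² + 4*2))² = (6 + (-9 - 12*½ + 3*4 + 8))² = (6 + (-9 - 6 + 12 + 8))² = (6 + 5)² = 11² = 121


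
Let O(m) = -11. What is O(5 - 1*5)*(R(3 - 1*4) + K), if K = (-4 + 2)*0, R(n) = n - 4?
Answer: 55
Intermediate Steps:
R(n) = -4 + n
K = 0 (K = -2*0 = 0)
O(5 - 1*5)*(R(3 - 1*4) + K) = -11*((-4 + (3 - 1*4)) + 0) = -11*((-4 + (3 - 4)) + 0) = -11*((-4 - 1) + 0) = -11*(-5 + 0) = -11*(-5) = 55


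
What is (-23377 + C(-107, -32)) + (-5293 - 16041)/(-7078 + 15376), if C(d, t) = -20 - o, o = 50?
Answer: -97292270/4149 ≈ -23450.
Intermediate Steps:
C(d, t) = -70 (C(d, t) = -20 - 1*50 = -20 - 50 = -70)
(-23377 + C(-107, -32)) + (-5293 - 16041)/(-7078 + 15376) = (-23377 - 70) + (-5293 - 16041)/(-7078 + 15376) = -23447 - 21334/8298 = -23447 - 21334*1/8298 = -23447 - 10667/4149 = -97292270/4149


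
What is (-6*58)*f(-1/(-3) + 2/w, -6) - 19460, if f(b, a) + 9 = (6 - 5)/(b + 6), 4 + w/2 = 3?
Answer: -65573/4 ≈ -16393.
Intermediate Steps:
w = -2 (w = -8 + 2*3 = -8 + 6 = -2)
f(b, a) = -9 + 1/(6 + b) (f(b, a) = -9 + (6 - 5)/(b + 6) = -9 + 1/(6 + b))
(-6*58)*f(-1/(-3) + 2/w, -6) - 19460 = (-6*58)*((-53 - 9*(-1/(-3) + 2/(-2)))/(6 + (-1/(-3) + 2/(-2)))) - 19460 = -348*(-53 - 9*(-1*(-1/3) + 2*(-1/2)))/(6 + (-1*(-1/3) + 2*(-1/2))) - 19460 = -348*(-53 - 9*(1/3 - 1))/(6 + (1/3 - 1)) - 19460 = -348*(-53 - 9*(-2/3))/(6 - 2/3) - 19460 = -348*(-53 + 6)/16/3 - 19460 = -261*(-47)/4 - 19460 = -348*(-141/16) - 19460 = 12267/4 - 19460 = -65573/4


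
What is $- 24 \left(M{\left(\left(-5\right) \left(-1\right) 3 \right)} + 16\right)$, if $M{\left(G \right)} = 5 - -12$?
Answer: $-792$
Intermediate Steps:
$M{\left(G \right)} = 17$ ($M{\left(G \right)} = 5 + 12 = 17$)
$- 24 \left(M{\left(\left(-5\right) \left(-1\right) 3 \right)} + 16\right) = - 24 \left(17 + 16\right) = \left(-24\right) 33 = -792$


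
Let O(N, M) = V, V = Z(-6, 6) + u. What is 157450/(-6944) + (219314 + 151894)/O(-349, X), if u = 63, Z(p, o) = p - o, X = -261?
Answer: 428273067/59024 ≈ 7255.9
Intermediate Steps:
V = 51 (V = (-6 - 1*6) + 63 = (-6 - 6) + 63 = -12 + 63 = 51)
O(N, M) = 51
157450/(-6944) + (219314 + 151894)/O(-349, X) = 157450/(-6944) + (219314 + 151894)/51 = 157450*(-1/6944) + 371208*(1/51) = -78725/3472 + 123736/17 = 428273067/59024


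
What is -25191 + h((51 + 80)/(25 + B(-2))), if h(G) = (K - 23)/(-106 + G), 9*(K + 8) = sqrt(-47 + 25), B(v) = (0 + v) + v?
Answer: -52774494/2095 - 7*I*sqrt(22)/6285 ≈ -25191.0 - 0.005224*I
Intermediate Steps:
B(v) = 2*v (B(v) = v + v = 2*v)
K = -8 + I*sqrt(22)/9 (K = -8 + sqrt(-47 + 25)/9 = -8 + sqrt(-22)/9 = -8 + (I*sqrt(22))/9 = -8 + I*sqrt(22)/9 ≈ -8.0 + 0.52116*I)
h(G) = (-31 + I*sqrt(22)/9)/(-106 + G) (h(G) = ((-8 + I*sqrt(22)/9) - 23)/(-106 + G) = (-31 + I*sqrt(22)/9)/(-106 + G))
-25191 + h((51 + 80)/(25 + B(-2))) = -25191 + (-279 + I*sqrt(22))/(9*(-106 + (51 + 80)/(25 + 2*(-2)))) = -25191 + (-279 + I*sqrt(22))/(9*(-106 + 131/(25 - 4))) = -25191 + (-279 + I*sqrt(22))/(9*(-106 + 131/21)) = -25191 + (-279 + I*sqrt(22))/(9*(-2095/21)) = -25191 + (1/9)*(-21/2095)*(-279 + I*sqrt(22)) = -25191 + (651/2095 - 7*I*sqrt(22)/6285) = -52774494/2095 - 7*I*sqrt(22)/6285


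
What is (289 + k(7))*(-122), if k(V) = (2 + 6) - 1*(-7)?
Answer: -37088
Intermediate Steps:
k(V) = 15 (k(V) = 8 + 7 = 15)
(289 + k(7))*(-122) = (289 + 15)*(-122) = 304*(-122) = -37088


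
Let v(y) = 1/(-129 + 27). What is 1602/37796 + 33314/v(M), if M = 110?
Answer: -64215932343/18898 ≈ -3.3980e+6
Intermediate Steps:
v(y) = -1/102 (v(y) = 1/(-102) = -1/102)
1602/37796 + 33314/v(M) = 1602/37796 + 33314/(-1/102) = 1602*(1/37796) + 33314*(-102) = 801/18898 - 3398028 = -64215932343/18898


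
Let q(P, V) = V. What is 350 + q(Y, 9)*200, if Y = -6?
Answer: 2150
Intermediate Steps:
350 + q(Y, 9)*200 = 350 + 9*200 = 350 + 1800 = 2150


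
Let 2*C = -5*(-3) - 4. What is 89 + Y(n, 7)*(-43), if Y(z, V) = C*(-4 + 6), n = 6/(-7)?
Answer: -384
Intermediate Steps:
C = 11/2 (C = (-5*(-3) - 4)/2 = (15 - 4)/2 = (½)*11 = 11/2 ≈ 5.5000)
n = -6/7 (n = 6*(-⅐) = -6/7 ≈ -0.85714)
Y(z, V) = 11 (Y(z, V) = 11*(-4 + 6)/2 = (11/2)*2 = 11)
89 + Y(n, 7)*(-43) = 89 + 11*(-43) = 89 - 473 = -384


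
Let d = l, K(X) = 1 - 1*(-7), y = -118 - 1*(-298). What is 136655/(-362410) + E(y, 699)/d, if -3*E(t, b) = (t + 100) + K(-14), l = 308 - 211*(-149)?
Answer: -874635529/2301086054 ≈ -0.38010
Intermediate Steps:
y = 180 (y = -118 + 298 = 180)
K(X) = 8 (K(X) = 1 + 7 = 8)
l = 31747 (l = 308 + 31439 = 31747)
d = 31747
E(t, b) = -36 - t/3 (E(t, b) = -((t + 100) + 8)/3 = -((100 + t) + 8)/3 = -(108 + t)/3 = -36 - t/3)
136655/(-362410) + E(y, 699)/d = 136655/(-362410) + (-36 - 1/3*180)/31747 = 136655*(-1/362410) + (-36 - 60)*(1/31747) = -27331/72482 - 96*1/31747 = -27331/72482 - 96/31747 = -874635529/2301086054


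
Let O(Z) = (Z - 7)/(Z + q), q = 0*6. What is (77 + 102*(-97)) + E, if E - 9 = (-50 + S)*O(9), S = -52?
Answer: -29492/3 ≈ -9830.7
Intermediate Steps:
q = 0
O(Z) = (-7 + Z)/Z (O(Z) = (Z - 7)/(Z + 0) = (-7 + Z)/Z)
E = -41/3 (E = 9 + (-50 - 52)*((-7 + 9)/9) = 9 - 34*2/3 = 9 - 102*2/9 = 9 - 68/3 = -41/3 ≈ -13.667)
(77 + 102*(-97)) + E = (77 + 102*(-97)) - 41/3 = (77 - 9894) - 41/3 = -9817 - 41/3 = -29492/3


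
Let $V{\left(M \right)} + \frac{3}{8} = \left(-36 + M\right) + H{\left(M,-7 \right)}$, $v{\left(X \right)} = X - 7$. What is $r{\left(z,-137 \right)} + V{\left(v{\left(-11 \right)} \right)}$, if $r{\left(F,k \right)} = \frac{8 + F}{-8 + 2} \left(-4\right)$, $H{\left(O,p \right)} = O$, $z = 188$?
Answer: $\frac{1399}{24} \approx 58.292$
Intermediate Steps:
$r{\left(F,k \right)} = \frac{16}{3} + \frac{2 F}{3}$ ($r{\left(F,k \right)} = \frac{8 + F}{-6} \left(-4\right) = \left(8 + F\right) \left(- \frac{1}{6}\right) \left(-4\right) = \left(- \frac{4}{3} - \frac{F}{6}\right) \left(-4\right) = \frac{16}{3} + \frac{2 F}{3}$)
$v{\left(X \right)} = -7 + X$ ($v{\left(X \right)} = X - 7 = -7 + X$)
$V{\left(M \right)} = - \frac{291}{8} + 2 M$ ($V{\left(M \right)} = - \frac{3}{8} + \left(\left(-36 + M\right) + M\right) = - \frac{3}{8} + \left(-36 + 2 M\right) = - \frac{291}{8} + 2 M$)
$r{\left(z,-137 \right)} + V{\left(v{\left(-11 \right)} \right)} = \left(\frac{16}{3} + \frac{2}{3} \cdot 188\right) - \left(\frac{291}{8} - 2 \left(-7 - 11\right)\right) = \left(\frac{16}{3} + \frac{376}{3}\right) + \left(- \frac{291}{8} + 2 \left(-18\right)\right) = \frac{392}{3} - \frac{579}{8} = \frac{1399}{24}$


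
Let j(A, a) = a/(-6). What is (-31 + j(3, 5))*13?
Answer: -2483/6 ≈ -413.83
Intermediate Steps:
j(A, a) = -a/6 (j(A, a) = a*(-⅙) = -a/6)
(-31 + j(3, 5))*13 = (-31 - ⅙*5)*13 = (-31 - ⅚)*13 = -191/6*13 = -2483/6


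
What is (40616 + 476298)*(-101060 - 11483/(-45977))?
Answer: -2401801686353218/45977 ≈ -5.2239e+10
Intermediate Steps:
(40616 + 476298)*(-101060 - 11483/(-45977)) = 516914*(-101060 - 11483*(-1/45977)) = 516914*(-101060 + 11483/45977) = 516914*(-4646424137/45977) = -2401801686353218/45977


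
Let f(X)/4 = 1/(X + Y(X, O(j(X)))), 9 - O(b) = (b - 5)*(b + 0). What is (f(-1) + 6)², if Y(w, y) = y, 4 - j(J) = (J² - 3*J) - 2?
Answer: 1936/49 ≈ 39.510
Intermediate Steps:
j(J) = 6 - J² + 3*J (j(J) = 4 - ((J² - 3*J) - 2) = 4 - (-2 + J² - 3*J) = 4 + (2 - J² + 3*J) = 6 - J² + 3*J)
O(b) = 9 - b*(-5 + b) (O(b) = 9 - (b - 5)*(b + 0) = 9 - (-5 + b)*b = 9 - b*(-5 + b))
f(X) = 4/(39 - (6 - X² + 3*X)² - 5*X² + 16*X) (f(X) = 4/(X + (9 - (6 - X² + 3*X)² + 5*(6 - X² + 3*X))) = 4/(X + (9 - (6 - X² + 3*X)² + (30 - 5*X² + 15*X))) = 4/(X + (39 - (6 - X² + 3*X)² - 5*X² + 15*X)) = 4/(39 - (6 - X² + 3*X)² - 5*X² + 16*X))
(f(-1) + 6)² = (4/(39 - (6 - 1*(-1)² + 3*(-1))² - 5*(-1)² + 16*(-1)) + 6)² = (4/(39 - (6 - 1*1 - 3)² - 5*1 - 16) + 6)² = (4/(39 - (6 - 1 - 3)² - 5 - 16) + 6)² = (4/(39 - 1*2² - 5 - 16) + 6)² = (4/(39 - 1*4 - 5 - 16) + 6)² = (4/(39 - 4 - 5 - 16) + 6)² = (4/14 + 6)² = (4*(1/14) + 6)² = (2/7 + 6)² = (44/7)² = 1936/49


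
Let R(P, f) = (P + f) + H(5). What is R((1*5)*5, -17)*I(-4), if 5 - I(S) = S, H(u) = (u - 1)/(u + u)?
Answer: 378/5 ≈ 75.600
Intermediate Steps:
H(u) = (-1 + u)/(2*u) (H(u) = (-1 + u)/((2*u)) = (-1 + u)*(1/(2*u)) = (-1 + u)/(2*u))
I(S) = 5 - S
R(P, f) = 2/5 + P + f (R(P, f) = (P + f) + (1/2)*(-1 + 5)/5 = (P + f) + (1/2)*(1/5)*4 = (P + f) + 2/5 = 2/5 + P + f)
R((1*5)*5, -17)*I(-4) = (2/5 + (1*5)*5 - 17)*(5 - 1*(-4)) = (2/5 + 5*5 - 17)*(5 + 4) = (2/5 + 25 - 17)*9 = (42/5)*9 = 378/5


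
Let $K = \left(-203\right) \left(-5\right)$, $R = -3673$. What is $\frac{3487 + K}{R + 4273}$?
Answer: $\frac{2251}{300} \approx 7.5033$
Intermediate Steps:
$K = 1015$
$\frac{3487 + K}{R + 4273} = \frac{3487 + 1015}{-3673 + 4273} = \frac{4502}{600} = 4502 \cdot \frac{1}{600} = \frac{2251}{300}$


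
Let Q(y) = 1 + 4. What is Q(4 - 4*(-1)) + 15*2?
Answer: 35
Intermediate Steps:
Q(y) = 5
Q(4 - 4*(-1)) + 15*2 = 5 + 15*2 = 5 + 30 = 35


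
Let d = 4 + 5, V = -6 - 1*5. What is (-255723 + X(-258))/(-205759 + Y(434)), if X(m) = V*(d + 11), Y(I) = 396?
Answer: 255943/205363 ≈ 1.2463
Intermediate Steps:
V = -11 (V = -6 - 5 = -11)
d = 9
X(m) = -220 (X(m) = -11*(9 + 11) = -11*20 = -220)
(-255723 + X(-258))/(-205759 + Y(434)) = (-255723 - 220)/(-205759 + 396) = -255943/(-205363) = -255943*(-1/205363) = 255943/205363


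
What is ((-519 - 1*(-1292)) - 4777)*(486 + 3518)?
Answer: -16032016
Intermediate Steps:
((-519 - 1*(-1292)) - 4777)*(486 + 3518) = ((-519 + 1292) - 4777)*4004 = (773 - 4777)*4004 = -4004*4004 = -16032016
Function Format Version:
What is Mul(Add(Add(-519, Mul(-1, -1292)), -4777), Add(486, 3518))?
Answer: -16032016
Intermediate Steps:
Mul(Add(Add(-519, Mul(-1, -1292)), -4777), Add(486, 3518)) = Mul(Add(Add(-519, 1292), -4777), 4004) = Mul(Add(773, -4777), 4004) = Mul(-4004, 4004) = -16032016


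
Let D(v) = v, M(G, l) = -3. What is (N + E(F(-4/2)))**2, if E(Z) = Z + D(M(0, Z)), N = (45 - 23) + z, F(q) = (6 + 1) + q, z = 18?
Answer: 1764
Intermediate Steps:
F(q) = 7 + q
N = 40 (N = (45 - 23) + 18 = 22 + 18 = 40)
E(Z) = -3 + Z (E(Z) = Z - 3 = -3 + Z)
(N + E(F(-4/2)))**2 = (40 + (-3 + (7 - 4/2)))**2 = (40 + (-3 + (7 - 4*1/2)))**2 = (40 + (-3 + (7 - 2)))**2 = (40 + (-3 + 5))**2 = (40 + 2)**2 = 42**2 = 1764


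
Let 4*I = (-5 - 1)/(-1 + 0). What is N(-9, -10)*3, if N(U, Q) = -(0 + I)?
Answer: -9/2 ≈ -4.5000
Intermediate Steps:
I = 3/2 (I = ((-5 - 1)/(-1 + 0))/4 = (-6/(-1))/4 = (-6*(-1))/4 = (1/4)*6 = 3/2 ≈ 1.5000)
N(U, Q) = -3/2 (N(U, Q) = -(0 + 3/2) = -1*3/2 = -3/2)
N(-9, -10)*3 = -3/2*3 = -9/2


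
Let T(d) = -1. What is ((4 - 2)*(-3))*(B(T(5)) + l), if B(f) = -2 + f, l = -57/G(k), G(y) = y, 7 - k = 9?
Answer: -153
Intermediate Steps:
k = -2 (k = 7 - 1*9 = 7 - 9 = -2)
l = 57/2 (l = -57/(-2) = -57*(-1/2) = 57/2 ≈ 28.500)
((4 - 2)*(-3))*(B(T(5)) + l) = ((4 - 2)*(-3))*((-2 - 1) + 57/2) = (2*(-3))*(-3 + 57/2) = -6*51/2 = -153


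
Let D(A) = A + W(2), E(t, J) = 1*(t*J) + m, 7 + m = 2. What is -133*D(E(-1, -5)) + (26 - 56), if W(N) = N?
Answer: -296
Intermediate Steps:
m = -5 (m = -7 + 2 = -5)
E(t, J) = -5 + J*t (E(t, J) = 1*(t*J) - 5 = 1*(J*t) - 5 = J*t - 5 = -5 + J*t)
D(A) = 2 + A (D(A) = A + 2 = 2 + A)
-133*D(E(-1, -5)) + (26 - 56) = -133*(2 + (-5 - 5*(-1))) + (26 - 56) = -133*(2 + (-5 + 5)) - 30 = -133*(2 + 0) - 30 = -133*2 - 30 = -266 - 30 = -296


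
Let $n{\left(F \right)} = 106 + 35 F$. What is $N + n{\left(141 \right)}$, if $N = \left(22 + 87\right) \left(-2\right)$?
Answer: $4823$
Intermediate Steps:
$N = -218$ ($N = 109 \left(-2\right) = -218$)
$N + n{\left(141 \right)} = -218 + \left(106 + 35 \cdot 141\right) = -218 + \left(106 + 4935\right) = -218 + 5041 = 4823$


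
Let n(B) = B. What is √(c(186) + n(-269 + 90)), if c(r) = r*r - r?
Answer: √34231 ≈ 185.02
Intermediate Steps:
c(r) = r² - r
√(c(186) + n(-269 + 90)) = √(186*(-1 + 186) + (-269 + 90)) = √(186*185 - 179) = √(34410 - 179) = √34231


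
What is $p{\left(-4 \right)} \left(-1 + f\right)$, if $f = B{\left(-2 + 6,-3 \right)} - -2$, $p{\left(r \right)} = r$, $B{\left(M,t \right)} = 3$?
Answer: $-16$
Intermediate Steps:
$f = 5$ ($f = 3 - -2 = 3 + 2 = 5$)
$p{\left(-4 \right)} \left(-1 + f\right) = - 4 \left(-1 + 5\right) = \left(-4\right) 4 = -16$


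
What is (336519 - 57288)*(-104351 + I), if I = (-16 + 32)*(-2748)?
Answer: -41415262689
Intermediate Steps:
I = -43968 (I = 16*(-2748) = -43968)
(336519 - 57288)*(-104351 + I) = (336519 - 57288)*(-104351 - 43968) = 279231*(-148319) = -41415262689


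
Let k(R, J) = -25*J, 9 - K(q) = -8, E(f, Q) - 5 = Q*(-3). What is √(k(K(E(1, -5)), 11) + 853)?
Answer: 17*√2 ≈ 24.042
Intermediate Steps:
E(f, Q) = 5 - 3*Q (E(f, Q) = 5 + Q*(-3) = 5 - 3*Q)
K(q) = 17 (K(q) = 9 - 1*(-8) = 9 + 8 = 17)
√(k(K(E(1, -5)), 11) + 853) = √(-25*11 + 853) = √(-275 + 853) = √578 = 17*√2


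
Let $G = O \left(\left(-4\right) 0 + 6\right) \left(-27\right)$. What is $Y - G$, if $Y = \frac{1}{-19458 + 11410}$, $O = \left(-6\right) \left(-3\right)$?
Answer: $\frac{23467967}{8048} \approx 2916.0$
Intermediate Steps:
$O = 18$
$Y = - \frac{1}{8048}$ ($Y = \frac{1}{-8048} = - \frac{1}{8048} \approx -0.00012425$)
$G = -2916$ ($G = 18 \left(\left(-4\right) 0 + 6\right) \left(-27\right) = 18 \left(0 + 6\right) \left(-27\right) = 18 \cdot 6 \left(-27\right) = 108 \left(-27\right) = -2916$)
$Y - G = - \frac{1}{8048} - -2916 = - \frac{1}{8048} + 2916 = \frac{23467967}{8048}$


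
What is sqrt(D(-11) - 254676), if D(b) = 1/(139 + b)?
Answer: I*sqrt(65197054)/16 ≈ 504.65*I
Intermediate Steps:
sqrt(D(-11) - 254676) = sqrt(1/(139 - 11) - 254676) = sqrt(1/128 - 254676) = sqrt(-32598527/128) = I*sqrt(65197054)/16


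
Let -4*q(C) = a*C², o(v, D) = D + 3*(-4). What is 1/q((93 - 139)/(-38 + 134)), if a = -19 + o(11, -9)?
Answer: 1152/2645 ≈ 0.43554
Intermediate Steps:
o(v, D) = -12 + D (o(v, D) = D - 12 = -12 + D)
a = -40 (a = -19 + (-12 - 9) = -19 - 21 = -40)
q(C) = 10*C² (q(C) = -(-10)*C² = 10*C²)
1/q((93 - 139)/(-38 + 134)) = 1/(10*((93 - 139)/(-38 + 134))²) = 1/(10*(-46/96)²) = 1/(10*(-46*1/96)²) = 1/(10*(-23/48)²) = 1/(10*(529/2304)) = 1/(2645/1152) = 1152/2645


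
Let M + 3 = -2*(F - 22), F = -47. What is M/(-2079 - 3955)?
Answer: -135/6034 ≈ -0.022373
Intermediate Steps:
M = 135 (M = -3 - 2*(-47 - 22) = -3 - 2*(-69) = -3 + 138 = 135)
M/(-2079 - 3955) = 135/(-2079 - 3955) = 135/(-6034) = 135*(-1/6034) = -135/6034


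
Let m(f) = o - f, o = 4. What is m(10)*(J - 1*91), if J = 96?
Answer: -30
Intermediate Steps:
m(f) = 4 - f
m(10)*(J - 1*91) = (4 - 1*10)*(96 - 1*91) = (4 - 10)*(96 - 91) = -6*5 = -30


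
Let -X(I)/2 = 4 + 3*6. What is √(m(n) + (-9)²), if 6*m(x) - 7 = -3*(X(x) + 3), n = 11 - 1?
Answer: 2*√231/3 ≈ 10.132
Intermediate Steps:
X(I) = -44 (X(I) = -2*(4 + 3*6) = -2*(4 + 18) = -2*22 = -44)
n = 10
m(x) = 65/3 (m(x) = 7/6 + (-3*(-44 + 3))/6 = 7/6 + (-3*(-41))/6 = 7/6 + (⅙)*123 = 7/6 + 41/2 = 65/3)
√(m(n) + (-9)²) = √(65/3 + (-9)²) = √(65/3 + 81) = √(308/3) = 2*√231/3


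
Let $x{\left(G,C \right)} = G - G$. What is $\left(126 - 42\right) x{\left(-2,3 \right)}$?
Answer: $0$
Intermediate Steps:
$x{\left(G,C \right)} = 0$
$\left(126 - 42\right) x{\left(-2,3 \right)} = \left(126 - 42\right) 0 = 84 \cdot 0 = 0$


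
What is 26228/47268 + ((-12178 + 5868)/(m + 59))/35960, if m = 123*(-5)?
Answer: 13117364959/23626626192 ≈ 0.55519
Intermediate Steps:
m = -615
26228/47268 + ((-12178 + 5868)/(m + 59))/35960 = 26228/47268 + ((-12178 + 5868)/(-615 + 59))/35960 = 26228*(1/47268) - 6310/(-556)*(1/35960) = 6557/11817 - 6310*(-1/556)*(1/35960) = 6557/11817 + (3155/278)*(1/35960) = 6557/11817 + 631/1999376 = 13117364959/23626626192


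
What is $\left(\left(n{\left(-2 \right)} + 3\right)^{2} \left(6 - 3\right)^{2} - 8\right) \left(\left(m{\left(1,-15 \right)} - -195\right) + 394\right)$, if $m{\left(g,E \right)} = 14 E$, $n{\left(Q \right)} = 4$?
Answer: $164107$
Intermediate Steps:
$\left(\left(n{\left(-2 \right)} + 3\right)^{2} \left(6 - 3\right)^{2} - 8\right) \left(\left(m{\left(1,-15 \right)} - -195\right) + 394\right) = \left(\left(4 + 3\right)^{2} \left(6 - 3\right)^{2} - 8\right) \left(\left(14 \left(-15\right) - -195\right) + 394\right) = \left(7^{2} \cdot 3^{2} - 8\right) \left(\left(-210 + 195\right) + 394\right) = \left(49 \cdot 9 - 8\right) \left(-15 + 394\right) = \left(441 - 8\right) 379 = 433 \cdot 379 = 164107$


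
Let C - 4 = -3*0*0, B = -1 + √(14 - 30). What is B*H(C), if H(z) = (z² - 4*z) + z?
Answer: -4 + 16*I ≈ -4.0 + 16.0*I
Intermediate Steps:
B = -1 + 4*I (B = -1 + √(-16) = -1 + 4*I ≈ -1.0 + 4.0*I)
C = 4 (C = 4 - 3*0*0 = 4 + 0*0 = 4 + 0 = 4)
H(z) = z² - 3*z
B*H(C) = (-1 + 4*I)*(4*(-3 + 4)) = (-1 + 4*I)*(4*1) = (-1 + 4*I)*4 = -4 + 16*I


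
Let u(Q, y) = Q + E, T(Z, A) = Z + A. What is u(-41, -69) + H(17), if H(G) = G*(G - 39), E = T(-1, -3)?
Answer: -419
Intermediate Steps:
T(Z, A) = A + Z
E = -4 (E = -3 - 1 = -4)
H(G) = G*(-39 + G)
u(Q, y) = -4 + Q (u(Q, y) = Q - 4 = -4 + Q)
u(-41, -69) + H(17) = (-4 - 41) + 17*(-39 + 17) = -45 + 17*(-22) = -45 - 374 = -419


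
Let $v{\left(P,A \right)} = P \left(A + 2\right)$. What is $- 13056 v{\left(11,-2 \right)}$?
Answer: $0$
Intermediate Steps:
$v{\left(P,A \right)} = P \left(2 + A\right)$
$- 13056 v{\left(11,-2 \right)} = - 13056 \cdot 11 \left(2 - 2\right) = - 13056 \cdot 11 \cdot 0 = \left(-13056\right) 0 = 0$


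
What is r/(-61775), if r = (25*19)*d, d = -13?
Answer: 247/2471 ≈ 0.099959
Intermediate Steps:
r = -6175 (r = (25*19)*(-13) = 475*(-13) = -6175)
r/(-61775) = -6175/(-61775) = -6175*(-1/61775) = 247/2471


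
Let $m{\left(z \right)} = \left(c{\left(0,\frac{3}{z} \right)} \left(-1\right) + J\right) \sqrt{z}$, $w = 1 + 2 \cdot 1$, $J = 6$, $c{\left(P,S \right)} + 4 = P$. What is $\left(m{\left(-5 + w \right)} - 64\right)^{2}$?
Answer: $3896 - 1280 i \sqrt{2} \approx 3896.0 - 1810.2 i$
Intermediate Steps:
$c{\left(P,S \right)} = -4 + P$
$w = 3$ ($w = 1 + 2 = 3$)
$m{\left(z \right)} = 10 \sqrt{z}$ ($m{\left(z \right)} = \left(\left(-4 + 0\right) \left(-1\right) + 6\right) \sqrt{z} = \left(\left(-4\right) \left(-1\right) + 6\right) \sqrt{z} = \left(4 + 6\right) \sqrt{z} = 10 \sqrt{z}$)
$\left(m{\left(-5 + w \right)} - 64\right)^{2} = \left(10 \sqrt{-5 + 3} - 64\right)^{2} = \left(10 \sqrt{-2} - 64\right)^{2} = \left(10 i \sqrt{2} - 64\right)^{2} = \left(-64 + 10 i \sqrt{2}\right)^{2}$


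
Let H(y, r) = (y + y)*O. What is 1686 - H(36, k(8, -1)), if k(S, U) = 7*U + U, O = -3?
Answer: 1902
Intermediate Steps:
k(S, U) = 8*U
H(y, r) = -6*y (H(y, r) = (y + y)*(-3) = (2*y)*(-3) = -6*y)
1686 - H(36, k(8, -1)) = 1686 - (-6)*36 = 1686 - 1*(-216) = 1686 + 216 = 1902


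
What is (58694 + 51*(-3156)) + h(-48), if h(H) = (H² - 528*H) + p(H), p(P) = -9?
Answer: -74623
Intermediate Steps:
h(H) = -9 + H² - 528*H (h(H) = (H² - 528*H) - 9 = -9 + H² - 528*H)
(58694 + 51*(-3156)) + h(-48) = (58694 + 51*(-3156)) + (-9 + (-48)² - 528*(-48)) = (58694 - 160956) + (-9 + 2304 + 25344) = -102262 + 27639 = -74623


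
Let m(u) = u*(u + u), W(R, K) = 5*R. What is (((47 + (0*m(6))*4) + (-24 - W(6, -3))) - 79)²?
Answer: 7396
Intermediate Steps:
m(u) = 2*u² (m(u) = u*(2*u) = 2*u²)
(((47 + (0*m(6))*4) + (-24 - W(6, -3))) - 79)² = (((47 + (0*(2*6²))*4) + (-24 - 5*6)) - 79)² = (((47 + (0*(2*36))*4) + (-24 - 1*30)) - 79)² = (((47 + (0*72)*4) + (-24 - 30)) - 79)² = (((47 + 0*4) - 54) - 79)² = (((47 + 0) - 54) - 79)² = ((47 - 54) - 79)² = (-7 - 79)² = (-86)² = 7396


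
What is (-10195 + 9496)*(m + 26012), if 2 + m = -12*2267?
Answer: 834606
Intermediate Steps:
m = -27206 (m = -2 - 12*2267 = -2 - 27204 = -27206)
(-10195 + 9496)*(m + 26012) = (-10195 + 9496)*(-27206 + 26012) = -699*(-1194) = 834606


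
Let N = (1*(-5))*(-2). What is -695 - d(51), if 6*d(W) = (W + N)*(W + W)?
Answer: -1732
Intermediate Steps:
N = 10 (N = -5*(-2) = 10)
d(W) = W*(10 + W)/3 (d(W) = ((W + 10)*(W + W))/6 = ((10 + W)*(2*W))/6 = (2*W*(10 + W))/6 = W*(10 + W)/3)
-695 - d(51) = -695 - 51*(10 + 51)/3 = -695 - 51*61/3 = -695 - 1*1037 = -695 - 1037 = -1732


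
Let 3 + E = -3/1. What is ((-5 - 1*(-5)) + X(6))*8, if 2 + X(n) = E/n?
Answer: -24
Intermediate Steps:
E = -6 (E = -3 - 3/1 = -3 - 3*1 = -3 - 3 = -6)
X(n) = -2 - 6/n
((-5 - 1*(-5)) + X(6))*8 = ((-5 - 1*(-5)) + (-2 - 6/6))*8 = ((-5 + 5) + (-2 - 6*1/6))*8 = (0 + (-2 - 1))*8 = (0 - 3)*8 = -3*8 = -24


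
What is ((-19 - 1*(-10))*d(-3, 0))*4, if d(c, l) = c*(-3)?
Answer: -324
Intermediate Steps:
d(c, l) = -3*c
((-19 - 1*(-10))*d(-3, 0))*4 = ((-19 - 1*(-10))*(-3*(-3)))*4 = ((-19 + 10)*9)*4 = -9*9*4 = -81*4 = -324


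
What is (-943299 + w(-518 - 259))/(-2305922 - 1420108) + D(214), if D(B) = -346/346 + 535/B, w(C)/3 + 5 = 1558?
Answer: 435179/248402 ≈ 1.7519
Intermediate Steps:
w(C) = 4659 (w(C) = -15 + 3*1558 = -15 + 4674 = 4659)
D(B) = -1 + 535/B (D(B) = -346*1/346 + 535/B = -1 + 535/B)
(-943299 + w(-518 - 259))/(-2305922 - 1420108) + D(214) = (-943299 + 4659)/(-2305922 - 1420108) + (535 - 1*214)/214 = -938640/(-3726030) + (535 - 214)/214 = -938640*(-1/3726030) + (1/214)*321 = 31288/124201 + 3/2 = 435179/248402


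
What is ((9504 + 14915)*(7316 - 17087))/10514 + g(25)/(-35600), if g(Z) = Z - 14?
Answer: -4247045330027/187149200 ≈ -22693.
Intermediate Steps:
g(Z) = -14 + Z
((9504 + 14915)*(7316 - 17087))/10514 + g(25)/(-35600) = ((9504 + 14915)*(7316 - 17087))/10514 + (-14 + 25)/(-35600) = (24419*(-9771))*(1/10514) + 11*(-1/35600) = -238598049*1/10514 - 11/35600 = -238598049/10514 - 11/35600 = -4247045330027/187149200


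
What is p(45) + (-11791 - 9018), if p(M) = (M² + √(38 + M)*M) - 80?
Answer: -18864 + 45*√83 ≈ -18454.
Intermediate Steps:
p(M) = -80 + M² + M*√(38 + M) (p(M) = (M² + M*√(38 + M)) - 80 = -80 + M² + M*√(38 + M))
p(45) + (-11791 - 9018) = (-80 + 45² + 45*√(38 + 45)) + (-11791 - 9018) = (-80 + 2025 + 45*√83) - 20809 = (1945 + 45*√83) - 20809 = -18864 + 45*√83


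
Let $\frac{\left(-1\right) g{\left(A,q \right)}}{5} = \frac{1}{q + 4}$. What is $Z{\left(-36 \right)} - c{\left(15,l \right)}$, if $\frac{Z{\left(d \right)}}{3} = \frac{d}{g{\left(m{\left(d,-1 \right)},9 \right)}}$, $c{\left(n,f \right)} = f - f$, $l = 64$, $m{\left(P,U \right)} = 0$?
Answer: $\frac{1404}{5} \approx 280.8$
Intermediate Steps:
$g{\left(A,q \right)} = - \frac{5}{4 + q}$ ($g{\left(A,q \right)} = - \frac{5}{q + 4} = - \frac{5}{4 + q}$)
$c{\left(n,f \right)} = 0$
$Z{\left(d \right)} = - \frac{39 d}{5}$ ($Z{\left(d \right)} = 3 \frac{d}{\left(-5\right) \frac{1}{4 + 9}} = 3 \frac{d}{\left(-5\right) \frac{1}{13}} = 3 \frac{d}{- \frac{5}{13}} = 3 d \left(- \frac{13}{5}\right) = 3 \left(- \frac{13 d}{5}\right) = - \frac{39 d}{5}$)
$Z{\left(-36 \right)} - c{\left(15,l \right)} = \left(- \frac{39}{5}\right) \left(-36\right) - 0 = \frac{1404}{5} + 0 = \frac{1404}{5}$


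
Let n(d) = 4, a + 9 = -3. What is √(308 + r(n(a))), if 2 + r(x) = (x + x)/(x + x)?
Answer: √307 ≈ 17.521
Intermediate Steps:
a = -12 (a = -9 - 3 = -12)
r(x) = -1 (r(x) = -2 + (x + x)/(x + x) = -2 + (2*x)/((2*x)) = -2 + (2*x)*(1/(2*x)) = -2 + 1 = -1)
√(308 + r(n(a))) = √(308 - 1) = √307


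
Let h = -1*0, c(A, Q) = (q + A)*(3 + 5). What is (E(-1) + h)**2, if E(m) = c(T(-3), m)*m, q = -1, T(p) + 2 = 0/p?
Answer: 576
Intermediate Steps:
T(p) = -2 (T(p) = -2 + 0/p = -2 + 0 = -2)
c(A, Q) = -8 + 8*A (c(A, Q) = (-1 + A)*(3 + 5) = (-1 + A)*8 = -8 + 8*A)
h = 0
E(m) = -24*m (E(m) = (-8 + 8*(-2))*m = (-8 - 16)*m = -24*m)
(E(-1) + h)**2 = (-24*(-1) + 0)**2 = (24 + 0)**2 = 24**2 = 576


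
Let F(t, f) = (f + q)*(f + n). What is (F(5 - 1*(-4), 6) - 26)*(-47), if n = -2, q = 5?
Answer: -846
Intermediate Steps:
F(t, f) = (-2 + f)*(5 + f) (F(t, f) = (f + 5)*(f - 2) = (5 + f)*(-2 + f) = (-2 + f)*(5 + f))
(F(5 - 1*(-4), 6) - 26)*(-47) = ((-10 + 6**2 + 3*6) - 26)*(-47) = ((-10 + 36 + 18) - 26)*(-47) = (44 - 26)*(-47) = 18*(-47) = -846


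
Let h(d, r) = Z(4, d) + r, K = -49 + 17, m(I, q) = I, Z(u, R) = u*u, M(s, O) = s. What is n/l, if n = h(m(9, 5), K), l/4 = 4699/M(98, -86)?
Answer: -392/4699 ≈ -0.083422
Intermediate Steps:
Z(u, R) = u²
K = -32
h(d, r) = 16 + r (h(d, r) = 4² + r = 16 + r)
l = 9398/49 (l = 4*(4699/98) = 9398/49 ≈ 191.80)
n = -16 (n = 16 - 32 = -16)
n/l = -16/9398/49 = -16*49/9398 = -392/4699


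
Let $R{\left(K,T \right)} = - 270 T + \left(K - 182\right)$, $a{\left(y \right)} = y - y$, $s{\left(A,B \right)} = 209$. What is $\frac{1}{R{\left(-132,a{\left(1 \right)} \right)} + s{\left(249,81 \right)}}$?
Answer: $- \frac{1}{105} \approx -0.0095238$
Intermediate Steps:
$a{\left(y \right)} = 0$
$R{\left(K,T \right)} = -182 + K - 270 T$ ($R{\left(K,T \right)} = - 270 T + \left(-182 + K\right) = -182 + K - 270 T$)
$\frac{1}{R{\left(-132,a{\left(1 \right)} \right)} + s{\left(249,81 \right)}} = \frac{1}{\left(-182 - 132 - 0\right) + 209} = \frac{1}{\left(-182 - 132 + 0\right) + 209} = \frac{1}{-314 + 209} = \frac{1}{-105} = - \frac{1}{105}$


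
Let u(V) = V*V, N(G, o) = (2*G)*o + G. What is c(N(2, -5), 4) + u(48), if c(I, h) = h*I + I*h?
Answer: 2160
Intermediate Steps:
N(G, o) = G + 2*G*o (N(G, o) = 2*G*o + G = G + 2*G*o)
c(I, h) = 2*I*h (c(I, h) = I*h + I*h = 2*I*h)
u(V) = V²
c(N(2, -5), 4) + u(48) = 2*(2*(1 + 2*(-5)))*4 + 48² = 2*(2*(1 - 10))*4 + 2304 = 2*(2*(-9))*4 + 2304 = 2*(-18)*4 + 2304 = -144 + 2304 = 2160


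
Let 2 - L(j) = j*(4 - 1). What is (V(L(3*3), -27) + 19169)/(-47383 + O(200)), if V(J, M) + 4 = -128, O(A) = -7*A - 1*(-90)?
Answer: -19037/48693 ≈ -0.39096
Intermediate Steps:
L(j) = 2 - 3*j (L(j) = 2 - j*(4 - 1) = 2 - j*3 = 2 - 3*j)
O(A) = 90 - 7*A (O(A) = -7*A + 90 = 90 - 7*A)
V(J, M) = -132 (V(J, M) = -4 - 128 = -132)
(V(L(3*3), -27) + 19169)/(-47383 + O(200)) = (-132 + 19169)/(-47383 + (90 - 7*200)) = 19037/(-47383 + (90 - 1400)) = 19037/(-47383 - 1310) = 19037/(-48693) = 19037*(-1/48693) = -19037/48693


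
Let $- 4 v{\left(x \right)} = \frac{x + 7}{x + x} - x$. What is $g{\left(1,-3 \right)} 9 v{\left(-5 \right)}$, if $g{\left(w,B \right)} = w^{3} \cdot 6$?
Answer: $- \frac{324}{5} \approx -64.8$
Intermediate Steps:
$g{\left(w,B \right)} = 6 w^{3}$
$v{\left(x \right)} = \frac{x}{4} - \frac{7 + x}{8 x}$ ($v{\left(x \right)} = - \frac{\frac{x + 7}{x + x} - x}{4} = - \frac{\frac{7 + x}{2 x} - x}{4} = - \frac{- x + \frac{7 + x}{2 x}}{4} = \frac{x}{4} - \frac{7 + x}{8 x}$)
$g{\left(1,-3 \right)} 9 v{\left(-5 \right)} = 6 \cdot 1^{3} \cdot 9 \frac{-7 - 5 \left(-1 + 2 \left(-5\right)\right)}{8 \left(-5\right)} = 6 \cdot 1 \cdot 9 \cdot \frac{1}{8} \left(- \frac{1}{5}\right) \left(-7 - 5 \left(-1 - 10\right)\right) = 6 \cdot 9 \cdot \frac{1}{8} \left(- \frac{1}{5}\right) \left(-7 - -55\right) = 54 \cdot \frac{1}{8} \left(- \frac{1}{5}\right) \left(-7 + 55\right) = 54 \cdot \frac{1}{8} \left(- \frac{1}{5}\right) 48 = 54 \left(- \frac{6}{5}\right) = - \frac{324}{5}$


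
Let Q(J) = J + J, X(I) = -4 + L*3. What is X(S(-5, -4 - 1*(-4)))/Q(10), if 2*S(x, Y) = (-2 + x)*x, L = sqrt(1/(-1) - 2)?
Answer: -1/5 + 3*I*sqrt(3)/20 ≈ -0.2 + 0.25981*I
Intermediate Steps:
L = I*sqrt(3) (L = sqrt(-1 - 2) = sqrt(-3) = I*sqrt(3) ≈ 1.732*I)
S(x, Y) = x*(-2 + x)/2 (S(x, Y) = ((-2 + x)*x)/2 = (x*(-2 + x))/2 = x*(-2 + x)/2)
X(I) = -4 + 3*I*sqrt(3) (X(I) = -4 + (I*sqrt(3))*3 = -4 + 3*I*sqrt(3))
Q(J) = 2*J
X(S(-5, -4 - 1*(-4)))/Q(10) = (-4 + 3*I*sqrt(3))/((2*10)) = (-4 + 3*I*sqrt(3))/20 = (-4 + 3*I*sqrt(3))*(1/20) = -1/5 + 3*I*sqrt(3)/20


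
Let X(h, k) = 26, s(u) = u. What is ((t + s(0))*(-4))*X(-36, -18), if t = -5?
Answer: 520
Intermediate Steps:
((t + s(0))*(-4))*X(-36, -18) = ((-5 + 0)*(-4))*26 = -5*(-4)*26 = 20*26 = 520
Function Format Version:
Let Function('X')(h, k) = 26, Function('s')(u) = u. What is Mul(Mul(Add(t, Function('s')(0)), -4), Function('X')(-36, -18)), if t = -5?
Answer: 520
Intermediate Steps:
Mul(Mul(Add(t, Function('s')(0)), -4), Function('X')(-36, -18)) = Mul(Mul(Add(-5, 0), -4), 26) = Mul(Mul(-5, -4), 26) = Mul(20, 26) = 520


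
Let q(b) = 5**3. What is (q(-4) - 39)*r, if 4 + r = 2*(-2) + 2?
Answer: -516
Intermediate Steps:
q(b) = 125
r = -6 (r = -4 + (2*(-2) + 2) = -4 + (-4 + 2) = -4 - 2 = -6)
(q(-4) - 39)*r = (125 - 39)*(-6) = 86*(-6) = -516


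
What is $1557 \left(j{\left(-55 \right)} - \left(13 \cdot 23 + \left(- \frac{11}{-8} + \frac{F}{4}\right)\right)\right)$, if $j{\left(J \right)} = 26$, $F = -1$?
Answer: $- \frac{3414501}{8} \approx -4.2681 \cdot 10^{5}$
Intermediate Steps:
$1557 \left(j{\left(-55 \right)} - \left(13 \cdot 23 + \left(- \frac{11}{-8} + \frac{F}{4}\right)\right)\right) = 1557 \left(26 - \left(13 \cdot 23 - \left(\frac{1}{4} - \frac{11}{8}\right)\right)\right) = 1557 \left(26 - \left(299 - - \frac{9}{8}\right)\right) = 1557 \left(26 - \left(299 + \left(\frac{11}{8} - \frac{1}{4}\right)\right)\right) = 1557 \left(26 - \left(299 + \frac{9}{8}\right)\right) = 1557 \left(26 - \frac{2401}{8}\right) = 1557 \left(- \frac{2193}{8}\right) = - \frac{3414501}{8}$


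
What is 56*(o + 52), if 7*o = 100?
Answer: 3712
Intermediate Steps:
o = 100/7 (o = (1/7)*100 = 100/7 ≈ 14.286)
56*(o + 52) = 56*(100/7 + 52) = 56*(464/7) = 3712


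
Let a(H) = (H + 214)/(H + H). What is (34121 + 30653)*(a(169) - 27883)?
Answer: -305217387477/169 ≈ -1.8060e+9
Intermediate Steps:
a(H) = (214 + H)/(2*H) (a(H) = (214 + H)/((2*H)) = (214 + H)*(1/(2*H)) = (214 + H)/(2*H))
(34121 + 30653)*(a(169) - 27883) = (34121 + 30653)*((½)*(214 + 169)/169 - 27883) = 64774*((½)*(1/169)*383 - 27883) = 64774*(383/338 - 27883) = 64774*(-9424071/338) = -305217387477/169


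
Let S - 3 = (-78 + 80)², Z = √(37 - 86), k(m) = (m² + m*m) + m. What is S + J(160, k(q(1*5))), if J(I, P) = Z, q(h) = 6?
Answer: 7 + 7*I ≈ 7.0 + 7.0*I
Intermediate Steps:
k(m) = m + 2*m² (k(m) = (m² + m²) + m = 2*m² + m = m + 2*m²)
Z = 7*I (Z = √(-49) = 7*I ≈ 7.0*I)
S = 7 (S = 3 + (-78 + 80)² = 3 + 2² = 3 + 4 = 7)
J(I, P) = 7*I
S + J(160, k(q(1*5))) = 7 + 7*I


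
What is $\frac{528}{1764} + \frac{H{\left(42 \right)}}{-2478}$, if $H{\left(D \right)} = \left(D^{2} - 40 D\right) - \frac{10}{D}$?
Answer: $\frac{13817}{52038} \approx 0.26552$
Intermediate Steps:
$H{\left(D \right)} = D^{2} - 40 D - \frac{10}{D}$
$\frac{528}{1764} + \frac{H{\left(42 \right)}}{-2478} = \frac{528}{1764} + \frac{\frac{1}{42} \left(-10 + 42^{2} \left(-40 + 42\right)\right)}{-2478} = 528 \cdot \frac{1}{1764} + \frac{-10 + 1764 \cdot 2}{42} \left(- \frac{1}{2478}\right) = \frac{44}{147} + \frac{-10 + 3528}{42} \left(- \frac{1}{2478}\right) = \frac{44}{147} + \frac{1}{42} \cdot 3518 \left(- \frac{1}{2478}\right) = \frac{44}{147} + \frac{1759}{21} \left(- \frac{1}{2478}\right) = \frac{44}{147} - \frac{1759}{52038} = \frac{13817}{52038}$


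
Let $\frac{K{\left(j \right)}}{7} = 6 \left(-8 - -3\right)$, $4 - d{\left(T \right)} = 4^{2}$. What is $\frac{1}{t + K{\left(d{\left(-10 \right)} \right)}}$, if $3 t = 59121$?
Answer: $\frac{1}{19497} \approx 5.129 \cdot 10^{-5}$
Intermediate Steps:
$t = 19707$ ($t = \frac{1}{3} \cdot 59121 = 19707$)
$d{\left(T \right)} = -12$ ($d{\left(T \right)} = 4 - 4^{2} = 4 - 16 = -12$)
$K{\left(j \right)} = -210$ ($K{\left(j \right)} = 7 \cdot 6 \left(-8 - -3\right) = 7 \cdot 6 \left(-8 + 3\right) = 7 \cdot 6 \left(-5\right) = 7 \left(-30\right) = -210$)
$\frac{1}{t + K{\left(d{\left(-10 \right)} \right)}} = \frac{1}{19707 - 210} = \frac{1}{19497}$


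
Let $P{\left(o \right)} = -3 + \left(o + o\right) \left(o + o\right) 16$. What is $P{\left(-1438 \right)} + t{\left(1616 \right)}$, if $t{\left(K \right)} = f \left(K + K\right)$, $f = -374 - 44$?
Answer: $130991037$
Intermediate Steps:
$f = -418$ ($f = -374 - 44 = -418$)
$P{\left(o \right)} = -3 + 64 o^{2}$ ($P{\left(o \right)} = -3 + 2 o 2 o 16 = -3 + 4 o^{2} \cdot 16 = -3 + 64 o^{2}$)
$t{\left(K \right)} = - 836 K$ ($t{\left(K \right)} = - 418 \left(K + K\right) = - 418 \cdot 2 K = - 836 K$)
$P{\left(-1438 \right)} + t{\left(1616 \right)} = \left(-3 + 64 \left(-1438\right)^{2}\right) - 1350976 = \left(-3 + 64 \cdot 2067844\right) - 1350976 = \left(-3 + 132342016\right) - 1350976 = 132342013 - 1350976 = 130991037$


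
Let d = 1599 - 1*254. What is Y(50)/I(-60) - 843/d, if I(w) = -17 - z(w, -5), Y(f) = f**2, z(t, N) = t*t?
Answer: -6411631/4864865 ≈ -1.3179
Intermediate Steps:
z(t, N) = t**2
d = 1345 (d = 1599 - 254 = 1345)
I(w) = -17 - w**2
Y(50)/I(-60) - 843/d = 50**2/(-17 - 1*(-60)**2) - 843/1345 = 2500/(-17 - 1*3600) - 843*1/1345 = 2500/(-17 - 3600) - 843/1345 = 2500/(-3617) - 843/1345 = 2500*(-1/3617) - 843/1345 = -2500/3617 - 843/1345 = -6411631/4864865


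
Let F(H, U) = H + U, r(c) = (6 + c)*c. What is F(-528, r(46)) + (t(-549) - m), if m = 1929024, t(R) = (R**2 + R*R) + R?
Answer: -1324907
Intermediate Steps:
t(R) = R + 2*R**2 (t(R) = (R**2 + R**2) + R = 2*R**2 + R = R + 2*R**2)
r(c) = c*(6 + c)
F(-528, r(46)) + (t(-549) - m) = (-528 + 46*(6 + 46)) + (-549*(1 + 2*(-549)) - 1*1929024) = (-528 + 46*52) + (-549*(1 - 1098) - 1929024) = (-528 + 2392) + (-549*(-1097) - 1929024) = 1864 + (602253 - 1929024) = 1864 - 1326771 = -1324907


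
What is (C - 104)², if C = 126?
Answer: 484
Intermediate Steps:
(C - 104)² = (126 - 104)² = 22² = 484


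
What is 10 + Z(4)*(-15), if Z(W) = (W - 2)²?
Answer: -50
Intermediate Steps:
Z(W) = (-2 + W)²
10 + Z(4)*(-15) = 10 + (-2 + 4)²*(-15) = 10 + 2²*(-15) = 10 + 4*(-15) = 10 - 60 = -50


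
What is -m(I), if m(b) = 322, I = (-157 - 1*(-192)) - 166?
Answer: -322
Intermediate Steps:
I = -131 (I = (-157 + 192) - 166 = 35 - 166 = -131)
-m(I) = -1*322 = -322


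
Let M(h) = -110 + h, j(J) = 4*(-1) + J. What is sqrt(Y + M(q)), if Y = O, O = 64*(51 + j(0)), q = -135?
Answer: 3*sqrt(307) ≈ 52.564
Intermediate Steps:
j(J) = -4 + J
O = 3008 (O = 64*(51 + (-4 + 0)) = 64*(51 - 4) = 64*47 = 3008)
Y = 3008
sqrt(Y + M(q)) = sqrt(3008 + (-110 - 135)) = sqrt(3008 - 245) = sqrt(2763) = 3*sqrt(307)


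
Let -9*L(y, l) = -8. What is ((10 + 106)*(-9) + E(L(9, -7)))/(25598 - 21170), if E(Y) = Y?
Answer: -2347/9963 ≈ -0.23557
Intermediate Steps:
L(y, l) = 8/9 (L(y, l) = -⅑*(-8) = 8/9)
((10 + 106)*(-9) + E(L(9, -7)))/(25598 - 21170) = ((10 + 106)*(-9) + 8/9)/(25598 - 21170) = (116*(-9) + 8/9)/4428 = (-1044 + 8/9)*(1/4428) = -9388/9*1/4428 = -2347/9963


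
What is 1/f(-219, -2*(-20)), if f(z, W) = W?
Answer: 1/40 ≈ 0.025000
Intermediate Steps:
1/f(-219, -2*(-20)) = 1/(-2*(-20)) = 1/40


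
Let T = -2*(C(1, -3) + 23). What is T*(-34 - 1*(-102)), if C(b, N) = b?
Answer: -3264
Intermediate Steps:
T = -48 (T = -2*(1 + 23) = -2*24 = -48)
T*(-34 - 1*(-102)) = -48*(-34 - 1*(-102)) = -48*(-34 + 102) = -48*68 = -3264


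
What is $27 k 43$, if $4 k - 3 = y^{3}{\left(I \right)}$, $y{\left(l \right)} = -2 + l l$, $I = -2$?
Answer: $\frac{12771}{4} \approx 3192.8$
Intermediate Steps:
$y{\left(l \right)} = -2 + l^{2}$
$k = \frac{11}{4}$ ($k = \frac{3}{4} + \frac{\left(-2 + \left(-2\right)^{2}\right)^{3}}{4} = \frac{3}{4} + \frac{\left(-2 + 4\right)^{3}}{4} = \frac{3}{4} + \frac{2^{3}}{4} = \frac{3}{4} + \frac{1}{4} \cdot 8 = \frac{3}{4} + 2 = \frac{11}{4} \approx 2.75$)
$27 k 43 = 27 \cdot \frac{11}{4} \cdot 43 = \frac{297}{4} \cdot 43 = \frac{12771}{4}$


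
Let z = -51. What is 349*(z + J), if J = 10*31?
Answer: 90391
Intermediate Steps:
J = 310
349*(z + J) = 349*(-51 + 310) = 349*259 = 90391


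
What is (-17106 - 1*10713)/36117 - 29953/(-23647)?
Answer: 47108512/94895411 ≈ 0.49643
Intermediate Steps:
(-17106 - 1*10713)/36117 - 29953/(-23647) = (-17106 - 10713)*(1/36117) - 29953*(-1/23647) = -27819*1/36117 + 29953/23647 = -3091/4013 + 29953/23647 = 47108512/94895411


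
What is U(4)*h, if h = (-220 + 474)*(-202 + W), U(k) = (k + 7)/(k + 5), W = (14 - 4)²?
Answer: -94996/3 ≈ -31665.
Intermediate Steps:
W = 100 (W = 10² = 100)
U(k) = (7 + k)/(5 + k)
h = -25908 (h = (-220 + 474)*(-202 + 100) = 254*(-102) = -25908)
U(4)*h = ((7 + 4)/(5 + 4))*(-25908) = (11/9)*(-25908) = -94996/3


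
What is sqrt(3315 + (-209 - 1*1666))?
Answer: 12*sqrt(10) ≈ 37.947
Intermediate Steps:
sqrt(3315 + (-209 - 1*1666)) = sqrt(3315 + (-209 - 1666)) = sqrt(3315 - 1875) = sqrt(1440) = 12*sqrt(10)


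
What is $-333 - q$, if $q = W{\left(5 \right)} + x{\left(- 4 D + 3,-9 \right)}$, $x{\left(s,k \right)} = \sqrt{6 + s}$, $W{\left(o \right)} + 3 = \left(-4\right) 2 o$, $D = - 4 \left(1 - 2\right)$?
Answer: $-290 - i \sqrt{7} \approx -290.0 - 2.6458 i$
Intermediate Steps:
$D = 4$ ($D = \left(-4\right) \left(-1\right) = 4$)
$W{\left(o \right)} = -3 - 8 o$ ($W{\left(o \right)} = -3 + \left(-4\right) 2 o = -3 - 8 o$)
$q = -43 + i \sqrt{7}$ ($q = \left(-3 - 40\right) + \sqrt{6 + \left(\left(-4\right) 4 + 3\right)} = \left(-3 - 40\right) + \sqrt{6 + \left(-16 + 3\right)} = -43 + \sqrt{6 - 13} = -43 + \sqrt{-7} = -43 + i \sqrt{7} \approx -43.0 + 2.6458 i$)
$-333 - q = -333 - \left(-43 + i \sqrt{7}\right) = -333 + \left(43 - i \sqrt{7}\right) = -290 - i \sqrt{7}$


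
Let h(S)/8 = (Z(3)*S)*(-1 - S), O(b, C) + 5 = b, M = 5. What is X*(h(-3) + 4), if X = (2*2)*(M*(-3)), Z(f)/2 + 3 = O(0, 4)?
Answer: -46320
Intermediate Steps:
O(b, C) = -5 + b
Z(f) = -16 (Z(f) = -6 + 2*(-5 + 0) = -6 + 2*(-5) = -6 - 10 = -16)
X = -60 (X = (2*2)*(5*(-3)) = 4*(-15) = -60)
h(S) = -128*S*(-1 - S) (h(S) = 8*((-16*S)*(-1 - S)) = 8*(-16*S*(-1 - S)) = -128*S*(-1 - S))
X*(h(-3) + 4) = -60*(128*(-3)*(1 - 3) + 4) = -60*(128*(-3)*(-2) + 4) = -60*(768 + 4) = -60*772 = -46320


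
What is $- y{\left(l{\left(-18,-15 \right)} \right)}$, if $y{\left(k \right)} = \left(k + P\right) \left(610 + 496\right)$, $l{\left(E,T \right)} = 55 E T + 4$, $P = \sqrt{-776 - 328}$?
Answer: $-16428524 - 4424 i \sqrt{69} \approx -1.6429 \cdot 10^{7} - 36749.0 i$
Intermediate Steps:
$P = 4 i \sqrt{69}$ ($P = \sqrt{-1104} = 4 i \sqrt{69} \approx 33.227 i$)
$l{\left(E,T \right)} = 4 + 55 E T$ ($l{\left(E,T \right)} = 55 E T + 4 = 4 + 55 E T$)
$y{\left(k \right)} = 1106 k + 4424 i \sqrt{69}$ ($y{\left(k \right)} = \left(k + 4 i \sqrt{69}\right) \left(610 + 496\right) = \left(k + 4 i \sqrt{69}\right) 1106 = 1106 k + 4424 i \sqrt{69}$)
$- y{\left(l{\left(-18,-15 \right)} \right)} = - (1106 \left(4 + 55 \left(-18\right) \left(-15\right)\right) + 4424 i \sqrt{69}) = - (1106 \left(4 + 14850\right) + 4424 i \sqrt{69}) = - (1106 \cdot 14854 + 4424 i \sqrt{69}) = - (16428524 + 4424 i \sqrt{69}) = -16428524 - 4424 i \sqrt{69}$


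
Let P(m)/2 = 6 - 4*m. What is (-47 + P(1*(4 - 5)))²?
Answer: 729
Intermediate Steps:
P(m) = 12 - 8*m (P(m) = 2*(6 - 4*m) = 12 - 8*m)
(-47 + P(1*(4 - 5)))² = (-47 + (12 - 8*(4 - 5)))² = (-47 + (12 - 8*(-1)))² = (-47 + (12 + 8))² = (-47 + 20)² = (-27)² = 729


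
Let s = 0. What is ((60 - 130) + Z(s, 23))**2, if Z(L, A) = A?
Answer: 2209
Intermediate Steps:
((60 - 130) + Z(s, 23))**2 = ((60 - 130) + 23)**2 = (-70 + 23)**2 = (-47)**2 = 2209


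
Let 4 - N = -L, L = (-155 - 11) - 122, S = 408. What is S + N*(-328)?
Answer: 93560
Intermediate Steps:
L = -288 (L = -166 - 122 = -288)
N = -284 (N = 4 - (-1)*(-288) = 4 - 1*288 = 4 - 288 = -284)
S + N*(-328) = 408 - 284*(-328) = 408 + 93152 = 93560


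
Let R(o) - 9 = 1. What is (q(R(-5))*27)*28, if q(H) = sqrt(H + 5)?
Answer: 756*sqrt(15) ≈ 2928.0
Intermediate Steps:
R(o) = 10 (R(o) = 9 + 1 = 10)
q(H) = sqrt(5 + H)
(q(R(-5))*27)*28 = (sqrt(5 + 10)*27)*28 = (sqrt(15)*27)*28 = (27*sqrt(15))*28 = 756*sqrt(15)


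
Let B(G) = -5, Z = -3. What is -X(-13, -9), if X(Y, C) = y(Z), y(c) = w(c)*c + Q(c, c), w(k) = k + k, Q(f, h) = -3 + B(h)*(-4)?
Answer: -35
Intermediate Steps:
Q(f, h) = 17 (Q(f, h) = -3 - 5*(-4) = -3 + 20 = 17)
w(k) = 2*k
y(c) = 17 + 2*c**2 (y(c) = (2*c)*c + 17 = 2*c**2 + 17 = 17 + 2*c**2)
X(Y, C) = 35 (X(Y, C) = 17 + 2*(-3)**2 = 17 + 2*9 = 17 + 18 = 35)
-X(-13, -9) = -1*35 = -35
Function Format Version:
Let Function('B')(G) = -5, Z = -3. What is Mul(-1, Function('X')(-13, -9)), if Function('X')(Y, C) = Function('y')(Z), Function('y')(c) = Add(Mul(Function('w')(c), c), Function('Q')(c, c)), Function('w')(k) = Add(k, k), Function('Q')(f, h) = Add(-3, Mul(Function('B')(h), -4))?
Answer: -35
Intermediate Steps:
Function('Q')(f, h) = 17 (Function('Q')(f, h) = Add(-3, Mul(-5, -4)) = Add(-3, 20) = 17)
Function('w')(k) = Mul(2, k)
Function('y')(c) = Add(17, Mul(2, Pow(c, 2))) (Function('y')(c) = Add(Mul(Mul(2, c), c), 17) = Add(Mul(2, Pow(c, 2)), 17) = Add(17, Mul(2, Pow(c, 2))))
Function('X')(Y, C) = 35 (Function('X')(Y, C) = Add(17, Mul(2, Pow(-3, 2))) = Add(17, Mul(2, 9)) = Add(17, 18) = 35)
Mul(-1, Function('X')(-13, -9)) = Mul(-1, 35) = -35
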